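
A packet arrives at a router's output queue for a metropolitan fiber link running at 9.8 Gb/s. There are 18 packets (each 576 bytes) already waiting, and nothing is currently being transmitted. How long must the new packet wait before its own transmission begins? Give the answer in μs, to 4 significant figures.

Each queued packet: L/R = 4608/9800000000 = 0.470204 μs.
18 queued → 8.46367 μs.
Queuing delay = 8.464 μs.

8.464 μs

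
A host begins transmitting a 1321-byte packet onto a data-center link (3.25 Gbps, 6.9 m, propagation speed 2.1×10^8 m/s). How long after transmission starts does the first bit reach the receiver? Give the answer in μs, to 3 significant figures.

First bit experiences only propagation delay: d/s = 6.9/210000000 = 0.0329 μs.

0.0329 μs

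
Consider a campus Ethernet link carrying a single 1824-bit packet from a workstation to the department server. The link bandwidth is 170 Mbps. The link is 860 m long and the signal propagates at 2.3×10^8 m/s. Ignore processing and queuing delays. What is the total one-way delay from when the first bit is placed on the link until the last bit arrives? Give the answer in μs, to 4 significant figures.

Transmission delay = L/R = 1824 / 170000000 = 10.7294 μs.
Propagation delay = d/s = 860 m / 2.3e+08 m/s = 3.73913 μs.
Total = 14.47 μs.

14.47 μs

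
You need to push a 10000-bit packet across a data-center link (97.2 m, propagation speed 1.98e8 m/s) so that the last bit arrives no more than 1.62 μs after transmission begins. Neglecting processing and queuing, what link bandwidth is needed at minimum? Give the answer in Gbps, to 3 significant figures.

8.86 Gbps

Propagation delay = 97.2 / 198000000 = 0.490909 μs.
Transmission budget = 1.62 − 0.490909 = 1.12909 μs.
R ≥ L / t_tx = 10000 bits / 1.12909e-06 s = 8.86 Gbps.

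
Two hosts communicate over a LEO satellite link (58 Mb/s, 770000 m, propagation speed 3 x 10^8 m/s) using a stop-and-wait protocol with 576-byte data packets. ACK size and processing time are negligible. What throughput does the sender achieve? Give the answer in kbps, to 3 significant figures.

884 kbps

t_tx = L/R = 4608/58000000 = 7.94483e-05 s.
t_prop = 770000/300000000 = 0.00256667 s; RTT = 0.00513333 s.
Cycle = t_tx + RTT = 0.00521278 s.
Throughput = L / cycle = 4608 / 0.00521278 = 884 kbps.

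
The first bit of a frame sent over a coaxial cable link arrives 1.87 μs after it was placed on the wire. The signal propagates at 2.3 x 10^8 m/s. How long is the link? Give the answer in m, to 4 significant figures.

430.1 m

d = s × t_prop = 2.3e+08 × 1.87e-06 = 430.1 m.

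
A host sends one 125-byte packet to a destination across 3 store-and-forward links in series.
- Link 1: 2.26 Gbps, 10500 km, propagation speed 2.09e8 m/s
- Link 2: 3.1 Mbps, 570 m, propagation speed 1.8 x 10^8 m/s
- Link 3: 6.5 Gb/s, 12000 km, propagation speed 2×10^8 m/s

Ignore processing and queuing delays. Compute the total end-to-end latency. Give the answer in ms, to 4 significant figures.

L = 125 × 8 = 1000 bits.
Transmission delays (L/R per hop): 0.000442478, 0.322581, 0.000153846 ms; sum = 0.323177 ms.
Propagation delays (d/s per hop): 50.2392, 0.00316667, 60 ms; sum = 110.242 ms.
End-to-end = 110.6 ms.

110.6 ms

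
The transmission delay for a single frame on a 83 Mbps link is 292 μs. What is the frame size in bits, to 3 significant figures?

24200 bits

L = R × t_tx = 83000000 b/s × 0.000292 s = 24236 bits.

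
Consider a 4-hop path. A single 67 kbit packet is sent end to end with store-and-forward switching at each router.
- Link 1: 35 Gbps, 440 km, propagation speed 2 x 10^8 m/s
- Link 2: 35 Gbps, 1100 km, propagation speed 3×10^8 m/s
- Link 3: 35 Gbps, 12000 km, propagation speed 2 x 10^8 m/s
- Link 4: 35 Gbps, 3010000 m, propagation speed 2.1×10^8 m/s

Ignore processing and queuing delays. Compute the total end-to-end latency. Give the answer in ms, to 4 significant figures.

L = 67000 bits.
Transmission delay per hop = L/R = 67000/35000000000 = 0.00191429 ms; 4 hops → 0.00765714 ms.
Propagation delays (d/s per hop): 2.2, 3.66667, 60, 14.3333 ms; sum = 80.2 ms.
End-to-end = 80.21 ms.

80.21 ms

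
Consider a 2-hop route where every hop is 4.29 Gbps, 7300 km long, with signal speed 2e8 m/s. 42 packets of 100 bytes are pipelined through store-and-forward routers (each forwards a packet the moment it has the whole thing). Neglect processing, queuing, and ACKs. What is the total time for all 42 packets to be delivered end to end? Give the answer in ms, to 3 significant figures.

Per-hop transmission t_tx = L/R = 800/4290000000 = 0.00018648 ms.
Per-hop propagation t_prop = 7300000/200000000 = 36.5 ms.
Pipeline fill: first packet needs 2·t_tx to clear all hops; remaining 41 packets each add one t_tx.
Total = (2+42-1)·t_tx + 2·t_prop = 43·0.00018648 + 2·36.5 = 73.0 ms.

73.0 ms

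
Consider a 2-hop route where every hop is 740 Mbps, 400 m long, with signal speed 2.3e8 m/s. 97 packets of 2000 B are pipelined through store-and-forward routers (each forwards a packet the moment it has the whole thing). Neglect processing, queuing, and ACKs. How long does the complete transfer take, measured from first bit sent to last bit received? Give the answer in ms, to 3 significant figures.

Per-hop transmission t_tx = L/R = 16000/740000000 = 0.0216216 ms.
Per-hop propagation t_prop = 400/2.3e+08 = 0.00173913 ms.
Pipeline fill: first packet needs 2·t_tx to clear all hops; remaining 96 packets each add one t_tx.
Total = (2+97-1)·t_tx + 2·t_prop = 98·0.0216216 + 2·0.00173913 = 2.12 ms.

2.12 ms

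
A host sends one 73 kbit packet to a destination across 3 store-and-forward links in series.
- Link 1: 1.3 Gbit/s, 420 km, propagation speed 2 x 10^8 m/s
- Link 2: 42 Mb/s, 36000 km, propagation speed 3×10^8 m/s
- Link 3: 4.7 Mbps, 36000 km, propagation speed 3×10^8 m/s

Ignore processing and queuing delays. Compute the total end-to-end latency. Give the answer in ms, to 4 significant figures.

L = 73000 bits.
Transmission delays (L/R per hop): 0.0561538, 1.7381, 15.5319 ms; sum = 17.3262 ms.
Propagation delays (d/s per hop): 2.1, 120, 120 ms; sum = 242.1 ms.
End-to-end = 259.4 ms.

259.4 ms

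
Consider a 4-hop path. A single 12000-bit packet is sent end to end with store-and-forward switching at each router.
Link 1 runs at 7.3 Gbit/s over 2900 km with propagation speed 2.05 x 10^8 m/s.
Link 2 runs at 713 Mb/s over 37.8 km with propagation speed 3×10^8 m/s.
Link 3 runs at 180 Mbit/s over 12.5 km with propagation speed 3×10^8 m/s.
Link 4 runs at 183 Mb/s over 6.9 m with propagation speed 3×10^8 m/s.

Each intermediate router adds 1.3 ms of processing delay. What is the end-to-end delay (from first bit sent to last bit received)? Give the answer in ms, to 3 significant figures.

Transmission delays (L/R per hop): 0.00164384, 0.0168303, 0.0666667, 0.0655738 ms; sum = 0.150715 ms.
Propagation delays (d/s per hop): 14.1463, 0.126, 0.0416667, 2.3e-05 ms; sum = 14.314 ms.
Processing at 3 router(s): 3 × 1.3 ms = 3.9 ms.
End-to-end = 18.4 ms.

18.4 ms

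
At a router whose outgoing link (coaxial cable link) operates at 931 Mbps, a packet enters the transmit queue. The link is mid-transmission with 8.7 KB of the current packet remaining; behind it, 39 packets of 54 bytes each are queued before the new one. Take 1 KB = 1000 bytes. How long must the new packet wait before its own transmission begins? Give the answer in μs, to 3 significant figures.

92.9 μs

Each queued packet: L/R = 432/931000000 = 0.464017 μs.
39 queued → 18.0967 μs.
Plus remaining 69600 bits of current packet: 74.7583 μs.
Queuing delay = 92.9 μs.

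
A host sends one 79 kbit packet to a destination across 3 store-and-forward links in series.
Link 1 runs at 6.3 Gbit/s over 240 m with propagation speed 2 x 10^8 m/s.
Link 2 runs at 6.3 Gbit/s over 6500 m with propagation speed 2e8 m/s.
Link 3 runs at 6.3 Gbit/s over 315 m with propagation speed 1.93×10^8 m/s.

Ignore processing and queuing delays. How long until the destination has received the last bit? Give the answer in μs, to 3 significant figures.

73.0 μs

L = 79000 bits.
Transmission delay per hop = L/R = 79000/6300000000 = 12.5397 μs; 3 hops → 37.619 μs.
Propagation delays (d/s per hop): 1.2, 32.5, 1.63212 μs; sum = 35.3321 μs.
End-to-end = 73.0 μs.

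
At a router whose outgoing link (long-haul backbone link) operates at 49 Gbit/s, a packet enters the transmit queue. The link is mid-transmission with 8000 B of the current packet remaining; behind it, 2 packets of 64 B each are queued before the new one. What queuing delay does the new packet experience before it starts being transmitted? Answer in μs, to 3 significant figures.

Each queued packet: L/R = 512/49000000000 = 0.010449 μs.
2 queued → 0.020898 μs.
Plus remaining 64000 bits of current packet: 1.30612 μs.
Queuing delay = 1.33 μs.

1.33 μs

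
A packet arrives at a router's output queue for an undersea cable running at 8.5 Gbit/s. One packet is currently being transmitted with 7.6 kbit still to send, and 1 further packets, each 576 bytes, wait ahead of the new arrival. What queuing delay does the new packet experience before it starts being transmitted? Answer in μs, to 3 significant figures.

Each queued packet: L/R = 4608/8500000000 = 0.542118 μs.
1 queued → 0.542118 μs.
Plus remaining 7600 bits of current packet: 0.894118 μs.
Queuing delay = 1.44 μs.

1.44 μs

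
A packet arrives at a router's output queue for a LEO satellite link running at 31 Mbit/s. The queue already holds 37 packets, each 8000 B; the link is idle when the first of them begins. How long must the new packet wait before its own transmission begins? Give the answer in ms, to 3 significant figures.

76.4 ms

Each queued packet: L/R = 64000/31000000 = 2.06452 ms.
37 queued → 76.3871 ms.
Queuing delay = 76.4 ms.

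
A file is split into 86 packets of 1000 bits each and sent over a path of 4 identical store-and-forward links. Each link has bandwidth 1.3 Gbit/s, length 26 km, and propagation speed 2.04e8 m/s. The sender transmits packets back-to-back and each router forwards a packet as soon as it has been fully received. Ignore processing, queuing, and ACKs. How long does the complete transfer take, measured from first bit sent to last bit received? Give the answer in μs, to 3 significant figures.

Per-hop transmission t_tx = L/R = 1000/1300000000 = 0.769231 μs.
Per-hop propagation t_prop = 26000/204000000 = 127.451 μs.
Pipeline fill: first packet needs 4·t_tx to clear all hops; remaining 85 packets each add one t_tx.
Total = (4+86-1)·t_tx + 4·t_prop = 89·0.769231 + 4·127.451 = 578 μs.

578 μs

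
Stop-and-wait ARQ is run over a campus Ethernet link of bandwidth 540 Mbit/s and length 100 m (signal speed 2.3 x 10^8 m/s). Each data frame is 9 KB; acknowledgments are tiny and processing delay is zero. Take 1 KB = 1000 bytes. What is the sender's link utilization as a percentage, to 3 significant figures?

t_tx = L/R = 72000/540000000 = 0.000133333 s.
t_prop = 100/2.3e+08 = 4.34783e-07 s; RTT = 8.69565e-07 s.
Cycle = t_tx + RTT = 0.000134203 s.
Utilization = t_tx / cycle = 0.000133333/0.000134203 = 99.4 %.

99.4 %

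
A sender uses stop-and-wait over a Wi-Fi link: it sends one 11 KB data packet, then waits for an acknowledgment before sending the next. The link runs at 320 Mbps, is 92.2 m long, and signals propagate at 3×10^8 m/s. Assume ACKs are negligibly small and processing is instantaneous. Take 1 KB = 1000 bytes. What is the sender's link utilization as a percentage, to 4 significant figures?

t_tx = L/R = 88000/320000000 = 0.000275 s.
t_prop = 92.2/300000000 = 3.07333e-07 s; RTT = 6.14667e-07 s.
Cycle = t_tx + RTT = 0.000275615 s.
Utilization = t_tx / cycle = 0.000275/0.000275615 = 99.78 %.

99.78 %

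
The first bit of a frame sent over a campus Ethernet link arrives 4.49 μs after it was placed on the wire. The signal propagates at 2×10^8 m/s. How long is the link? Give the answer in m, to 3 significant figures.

d = s × t_prop = 200000000 × 4.49e-06 = 898 m.

898 m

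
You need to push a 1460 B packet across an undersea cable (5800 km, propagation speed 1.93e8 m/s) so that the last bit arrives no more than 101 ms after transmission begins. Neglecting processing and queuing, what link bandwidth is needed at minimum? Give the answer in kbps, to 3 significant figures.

165 kbps

L = 11680 bits.
Propagation delay = 5800000 / 193000000 = 30.0518 ms.
Transmission budget = 101 − 30.0518 = 70.9482 ms.
R ≥ L / t_tx = 11680 bits / 0.0709482 s = 165 kbps.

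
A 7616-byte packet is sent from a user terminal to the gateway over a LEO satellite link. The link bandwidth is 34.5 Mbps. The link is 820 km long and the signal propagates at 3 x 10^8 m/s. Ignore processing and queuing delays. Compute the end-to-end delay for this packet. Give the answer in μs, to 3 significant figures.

L = 7616 × 8 = 60928 bits.
Transmission delay = L/R = 60928 / 34500000 = 1766.03 μs.
Propagation delay = d/s = 820000 m / 300000000 m/s = 2733.33 μs.
Total = 4500 μs.

4500 μs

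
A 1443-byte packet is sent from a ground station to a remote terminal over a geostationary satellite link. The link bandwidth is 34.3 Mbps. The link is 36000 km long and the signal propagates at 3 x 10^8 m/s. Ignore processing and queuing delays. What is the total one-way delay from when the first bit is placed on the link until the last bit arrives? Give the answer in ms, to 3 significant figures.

120 ms

L = 1443 × 8 = 11544 bits.
Transmission delay = L/R = 11544 / 34300000 = 0.33656 ms.
Propagation delay = d/s = 36000000 m / 300000000 m/s = 120 ms.
Total = 120 ms.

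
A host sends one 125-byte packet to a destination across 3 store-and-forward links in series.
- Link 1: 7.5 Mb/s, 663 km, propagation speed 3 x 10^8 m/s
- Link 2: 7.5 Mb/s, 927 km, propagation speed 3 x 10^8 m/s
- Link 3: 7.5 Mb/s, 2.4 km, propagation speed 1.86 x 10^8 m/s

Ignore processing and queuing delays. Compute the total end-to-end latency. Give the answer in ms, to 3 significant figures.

5.71 ms

L = 125 × 8 = 1000 bits.
Transmission delay per hop = L/R = 1000/7500000 = 0.133333 ms; 3 hops → 0.4 ms.
Propagation delays (d/s per hop): 2.21, 3.09, 0.0129032 ms; sum = 5.3129 ms.
End-to-end = 5.71 ms.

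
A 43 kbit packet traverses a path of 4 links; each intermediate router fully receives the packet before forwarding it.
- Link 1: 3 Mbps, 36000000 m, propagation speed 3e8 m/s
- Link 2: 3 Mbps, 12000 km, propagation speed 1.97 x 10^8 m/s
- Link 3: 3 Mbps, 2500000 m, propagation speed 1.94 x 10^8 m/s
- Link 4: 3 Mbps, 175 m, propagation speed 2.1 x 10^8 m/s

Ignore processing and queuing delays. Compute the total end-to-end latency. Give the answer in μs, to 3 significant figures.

L = 43000 bits.
Transmission delay per hop = L/R = 43000/3000000 = 14333.3 μs; 4 hops → 57333.3 μs.
Propagation delays (d/s per hop): 120000, 60913.7, 12886.6, 0.833333 μs; sum = 193801 μs.
End-to-end = 251000 μs.

251000 μs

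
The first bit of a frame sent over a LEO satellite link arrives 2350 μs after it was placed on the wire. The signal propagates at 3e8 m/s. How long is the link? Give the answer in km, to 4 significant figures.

d = s × t_prop = 300000000 × 0.00235 = 705.0 km.

705.0 km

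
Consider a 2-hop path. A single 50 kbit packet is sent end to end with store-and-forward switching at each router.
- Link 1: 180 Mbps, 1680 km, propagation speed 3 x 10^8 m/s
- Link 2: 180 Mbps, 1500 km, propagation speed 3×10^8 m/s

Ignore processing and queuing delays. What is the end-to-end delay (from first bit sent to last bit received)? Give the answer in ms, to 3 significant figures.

11.2 ms

L = 50000 bits.
Transmission delay per hop = L/R = 50000/180000000 = 0.277778 ms; 2 hops → 0.555556 ms.
Propagation delays (d/s per hop): 5.6, 5 ms; sum = 10.6 ms.
End-to-end = 11.2 ms.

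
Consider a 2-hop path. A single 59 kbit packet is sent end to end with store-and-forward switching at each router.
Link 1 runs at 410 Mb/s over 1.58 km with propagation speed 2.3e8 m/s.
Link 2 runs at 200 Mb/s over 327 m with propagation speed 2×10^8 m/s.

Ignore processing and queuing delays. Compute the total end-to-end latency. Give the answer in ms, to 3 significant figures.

0.447 ms

L = 59000 bits.
Transmission delays (L/R per hop): 0.143902, 0.295 ms; sum = 0.438902 ms.
Propagation delays (d/s per hop): 0.00686957, 0.001635 ms; sum = 0.00850457 ms.
End-to-end = 0.447 ms.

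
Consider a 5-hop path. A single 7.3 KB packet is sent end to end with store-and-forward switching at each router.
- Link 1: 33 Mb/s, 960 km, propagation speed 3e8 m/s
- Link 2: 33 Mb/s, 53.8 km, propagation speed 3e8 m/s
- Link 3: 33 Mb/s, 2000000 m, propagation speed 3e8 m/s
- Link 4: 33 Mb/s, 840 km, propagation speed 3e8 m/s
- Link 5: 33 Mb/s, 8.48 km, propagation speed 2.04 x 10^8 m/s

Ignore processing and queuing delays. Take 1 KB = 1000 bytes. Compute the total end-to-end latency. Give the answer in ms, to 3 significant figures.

L = 58400 bits.
Transmission delay per hop = L/R = 58400/33000000 = 1.7697 ms; 5 hops → 8.84848 ms.
Propagation delays (d/s per hop): 3.2, 0.179333, 6.66667, 2.8, 0.0415686 ms; sum = 12.8876 ms.
End-to-end = 21.7 ms.

21.7 ms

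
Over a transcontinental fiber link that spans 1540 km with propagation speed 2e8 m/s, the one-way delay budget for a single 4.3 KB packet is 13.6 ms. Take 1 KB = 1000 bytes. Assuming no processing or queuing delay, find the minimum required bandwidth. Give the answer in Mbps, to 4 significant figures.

5.831 Mbps

L = 34400 bits.
Propagation delay = 1540000 / 200000000 = 7.7 ms.
Transmission budget = 13.6 − 7.7 = 5.9 ms.
R ≥ L / t_tx = 34400 bits / 0.0059 s = 5.831 Mbps.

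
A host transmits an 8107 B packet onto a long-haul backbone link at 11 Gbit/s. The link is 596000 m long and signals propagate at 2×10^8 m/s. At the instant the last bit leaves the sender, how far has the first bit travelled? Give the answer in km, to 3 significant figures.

1.18 km

t_tx = L/R = 64856/11000000000 = 5.896e-06 s.
Distance = s × t_tx = 200000000 × 5.896e-06 = 1.18 km.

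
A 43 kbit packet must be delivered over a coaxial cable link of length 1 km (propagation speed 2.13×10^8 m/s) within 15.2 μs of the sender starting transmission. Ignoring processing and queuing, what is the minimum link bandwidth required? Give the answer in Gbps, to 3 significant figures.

Propagation delay = 1000 / 213000000 = 4.69484 μs.
Transmission budget = 15.2 − 4.69484 = 10.5052 μs.
R ≥ L / t_tx = 43000 bits / 1.05052e-05 s = 4.09 Gbps.

4.09 Gbps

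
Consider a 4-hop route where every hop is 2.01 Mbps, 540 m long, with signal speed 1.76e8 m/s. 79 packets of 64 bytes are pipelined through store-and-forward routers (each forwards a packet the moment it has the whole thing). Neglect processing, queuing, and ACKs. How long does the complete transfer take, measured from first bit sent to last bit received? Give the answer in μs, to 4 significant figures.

20900 μs

Per-hop transmission t_tx = L/R = 512/2.01e+06 = 254.726 μs.
Per-hop propagation t_prop = 540/176000000 = 3.06818 μs.
Pipeline fill: first packet needs 4·t_tx to clear all hops; remaining 78 packets each add one t_tx.
Total = (4+79-1)·t_tx + 4·t_prop = 82·254.726 + 4·3.06818 = 20900 μs.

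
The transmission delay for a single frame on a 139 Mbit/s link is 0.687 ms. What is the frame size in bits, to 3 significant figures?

95500 bits

L = R × t_tx = 139000000 b/s × 0.000687 s = 95493 bits.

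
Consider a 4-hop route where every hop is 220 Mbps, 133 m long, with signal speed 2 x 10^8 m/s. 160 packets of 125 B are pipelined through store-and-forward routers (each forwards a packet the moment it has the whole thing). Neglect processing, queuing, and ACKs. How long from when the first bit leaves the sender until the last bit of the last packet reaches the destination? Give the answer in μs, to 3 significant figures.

744 μs

Per-hop transmission t_tx = L/R = 1000/220000000 = 4.54545 μs.
Per-hop propagation t_prop = 133/200000000 = 0.665 μs.
Pipeline fill: first packet needs 4·t_tx to clear all hops; remaining 159 packets each add one t_tx.
Total = (4+160-1)·t_tx + 4·t_prop = 163·4.54545 + 4·0.665 = 744 μs.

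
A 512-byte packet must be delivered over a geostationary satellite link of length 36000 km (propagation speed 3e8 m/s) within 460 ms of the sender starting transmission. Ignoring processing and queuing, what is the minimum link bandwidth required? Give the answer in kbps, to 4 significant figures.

12.05 kbps

L = 4096 bits.
Propagation delay = 36000000 / 300000000 = 120 ms.
Transmission budget = 460 − 120 = 340 ms.
R ≥ L / t_tx = 4096 bits / 0.34 s = 12.05 kbps.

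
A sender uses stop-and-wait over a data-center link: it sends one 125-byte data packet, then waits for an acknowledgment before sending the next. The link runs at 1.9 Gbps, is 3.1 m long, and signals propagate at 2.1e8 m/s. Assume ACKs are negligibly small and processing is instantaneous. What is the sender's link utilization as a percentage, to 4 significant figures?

t_tx = L/R = 1000/1900000000 = 5.26316e-07 s.
t_prop = 3.1/210000000 = 1.47619e-08 s; RTT = 2.95238e-08 s.
Cycle = t_tx + RTT = 5.5584e-07 s.
Utilization = t_tx / cycle = 5.26316e-07/5.5584e-07 = 94.69 %.

94.69 %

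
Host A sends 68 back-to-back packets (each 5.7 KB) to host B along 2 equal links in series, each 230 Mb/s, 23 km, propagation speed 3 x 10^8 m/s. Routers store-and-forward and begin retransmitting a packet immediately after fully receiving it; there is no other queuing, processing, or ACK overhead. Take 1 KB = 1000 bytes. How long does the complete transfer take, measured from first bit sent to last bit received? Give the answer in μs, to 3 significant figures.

13800 μs

Per-hop transmission t_tx = L/R = 45600/230000000 = 198.261 μs.
Per-hop propagation t_prop = 23000/300000000 = 76.6667 μs.
Pipeline fill: first packet needs 2·t_tx to clear all hops; remaining 67 packets each add one t_tx.
Total = (2+68-1)·t_tx + 2·t_prop = 69·198.261 + 2·76.6667 = 13800 μs.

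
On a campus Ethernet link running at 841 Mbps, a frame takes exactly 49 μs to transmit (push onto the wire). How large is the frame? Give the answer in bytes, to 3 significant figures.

L = R × t_tx = 841000000 b/s × 4.9e-05 s = 41209 bits.
In bytes: 41209 / 8 = 5150 bytes.

5150 bytes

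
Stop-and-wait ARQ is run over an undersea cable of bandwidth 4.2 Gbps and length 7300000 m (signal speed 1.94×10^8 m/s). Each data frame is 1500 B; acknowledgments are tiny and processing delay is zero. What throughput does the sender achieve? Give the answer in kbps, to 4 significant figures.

159.4 kbps

t_tx = L/R = 12000/4200000000 = 2.85714e-06 s.
t_prop = 7300000/194000000 = 0.0376289 s; RTT = 0.0752577 s.
Cycle = t_tx + RTT = 0.0752606 s.
Throughput = L / cycle = 12000 / 0.0752606 = 159.4 kbps.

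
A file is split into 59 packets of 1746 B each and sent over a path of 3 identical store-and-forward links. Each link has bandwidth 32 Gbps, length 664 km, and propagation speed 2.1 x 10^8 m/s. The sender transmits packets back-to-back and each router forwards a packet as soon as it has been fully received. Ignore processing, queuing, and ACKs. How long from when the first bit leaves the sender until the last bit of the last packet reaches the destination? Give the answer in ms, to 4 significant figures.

9.512 ms

Per-hop transmission t_tx = L/R = 13968/32000000000 = 0.0004365 ms.
Per-hop propagation t_prop = 664000/210000000 = 3.1619 ms.
Pipeline fill: first packet needs 3·t_tx to clear all hops; remaining 58 packets each add one t_tx.
Total = (3+59-1)·t_tx + 3·t_prop = 61·0.0004365 + 3·3.1619 = 9.512 ms.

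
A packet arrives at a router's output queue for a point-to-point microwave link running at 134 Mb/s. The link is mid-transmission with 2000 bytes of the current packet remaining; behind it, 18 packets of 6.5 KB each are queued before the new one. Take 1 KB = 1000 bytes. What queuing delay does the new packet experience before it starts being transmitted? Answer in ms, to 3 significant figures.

Each queued packet: L/R = 52000/134000000 = 0.38806 ms.
18 queued → 6.98507 ms.
Plus remaining 16000 bits of current packet: 0.119403 ms.
Queuing delay = 7.10 ms.

7.10 ms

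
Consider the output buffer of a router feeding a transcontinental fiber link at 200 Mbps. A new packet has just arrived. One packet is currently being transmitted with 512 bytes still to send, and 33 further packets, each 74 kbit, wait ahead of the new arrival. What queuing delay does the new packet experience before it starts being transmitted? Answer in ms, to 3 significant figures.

12.2 ms

Each queued packet: L/R = 74000/200000000 = 0.37 ms.
33 queued → 12.21 ms.
Plus remaining 4096 bits of current packet: 0.02048 ms.
Queuing delay = 12.2 ms.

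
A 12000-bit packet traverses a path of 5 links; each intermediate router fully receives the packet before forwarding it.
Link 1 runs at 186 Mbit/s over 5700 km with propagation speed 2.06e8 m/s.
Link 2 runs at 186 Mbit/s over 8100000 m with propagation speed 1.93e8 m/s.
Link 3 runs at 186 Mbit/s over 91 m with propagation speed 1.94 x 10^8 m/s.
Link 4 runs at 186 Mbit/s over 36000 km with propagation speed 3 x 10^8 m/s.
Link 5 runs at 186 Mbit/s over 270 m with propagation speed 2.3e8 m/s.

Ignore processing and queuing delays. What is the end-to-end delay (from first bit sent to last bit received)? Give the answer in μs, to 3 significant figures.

Transmission delay per hop = L/R = 12000/186000000 = 64.5161 μs; 5 hops → 322.581 μs.
Propagation delays (d/s per hop): 27669.9, 41968.9, 0.469072, 120000, 1.17391 μs; sum = 189640 μs.
End-to-end = 190000 μs.

190000 μs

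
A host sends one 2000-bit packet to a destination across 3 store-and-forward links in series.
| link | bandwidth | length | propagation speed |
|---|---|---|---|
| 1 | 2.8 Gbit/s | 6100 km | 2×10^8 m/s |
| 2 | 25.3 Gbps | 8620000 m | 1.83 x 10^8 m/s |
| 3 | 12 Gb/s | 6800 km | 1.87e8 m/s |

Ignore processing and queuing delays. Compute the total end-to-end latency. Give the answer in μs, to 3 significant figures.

114000 μs

Transmission delays (L/R per hop): 0.714286, 0.0790514, 0.166667 μs; sum = 0.960004 μs.
Propagation delays (d/s per hop): 30500, 47103.8, 36363.6 μs; sum = 113967 μs.
End-to-end = 114000 μs.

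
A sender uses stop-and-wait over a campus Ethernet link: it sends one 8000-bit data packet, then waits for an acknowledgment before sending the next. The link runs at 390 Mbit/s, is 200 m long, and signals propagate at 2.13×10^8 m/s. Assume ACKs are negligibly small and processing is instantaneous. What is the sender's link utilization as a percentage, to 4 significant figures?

91.61 %

t_tx = L/R = 8000/390000000 = 2.05128e-05 s.
t_prop = 200/213000000 = 9.38967e-07 s; RTT = 1.87793e-06 s.
Cycle = t_tx + RTT = 2.23908e-05 s.
Utilization = t_tx / cycle = 2.05128e-05/2.23908e-05 = 91.61 %.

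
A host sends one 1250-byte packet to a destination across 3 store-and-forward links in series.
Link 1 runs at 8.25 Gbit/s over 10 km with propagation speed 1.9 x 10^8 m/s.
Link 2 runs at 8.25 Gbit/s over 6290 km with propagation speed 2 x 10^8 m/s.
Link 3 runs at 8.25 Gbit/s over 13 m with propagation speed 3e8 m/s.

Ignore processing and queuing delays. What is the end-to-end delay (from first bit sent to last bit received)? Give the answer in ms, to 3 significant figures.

L = 1250 × 8 = 10000 bits.
Transmission delay per hop = L/R = 10000/8250000000 = 0.00121212 ms; 3 hops → 0.00363636 ms.
Propagation delays (d/s per hop): 0.0526316, 31.45, 4.33333e-05 ms; sum = 31.5027 ms.
End-to-end = 31.5 ms.

31.5 ms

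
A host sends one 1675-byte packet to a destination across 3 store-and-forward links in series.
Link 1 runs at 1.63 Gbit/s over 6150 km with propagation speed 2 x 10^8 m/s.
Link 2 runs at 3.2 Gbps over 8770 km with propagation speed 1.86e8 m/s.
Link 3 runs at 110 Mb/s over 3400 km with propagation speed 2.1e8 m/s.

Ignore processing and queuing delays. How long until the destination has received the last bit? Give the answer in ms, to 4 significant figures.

94.23 ms

L = 1675 × 8 = 13400 bits.
Transmission delays (L/R per hop): 0.00822086, 0.0041875, 0.121818 ms; sum = 0.134227 ms.
Propagation delays (d/s per hop): 30.75, 47.1505, 16.1905 ms; sum = 94.091 ms.
End-to-end = 94.23 ms.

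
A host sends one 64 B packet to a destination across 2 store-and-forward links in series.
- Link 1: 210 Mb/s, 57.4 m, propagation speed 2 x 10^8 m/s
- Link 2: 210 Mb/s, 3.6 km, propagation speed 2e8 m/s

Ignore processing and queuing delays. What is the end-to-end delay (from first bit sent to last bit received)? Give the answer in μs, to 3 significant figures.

L = 64 × 8 = 512 bits.
Transmission delay per hop = L/R = 512/210000000 = 2.4381 μs; 2 hops → 4.87619 μs.
Propagation delays (d/s per hop): 0.287, 18 μs; sum = 18.287 μs.
End-to-end = 23.2 μs.

23.2 μs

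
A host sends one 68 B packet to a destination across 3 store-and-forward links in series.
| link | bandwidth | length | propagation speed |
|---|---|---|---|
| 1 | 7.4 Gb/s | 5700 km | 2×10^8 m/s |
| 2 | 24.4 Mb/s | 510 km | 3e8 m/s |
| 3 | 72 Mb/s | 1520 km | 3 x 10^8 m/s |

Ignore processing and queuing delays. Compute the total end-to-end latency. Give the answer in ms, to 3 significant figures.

L = 68 × 8 = 544 bits.
Transmission delays (L/R per hop): 7.35135e-05, 0.0222951, 0.00755556 ms; sum = 0.0299242 ms.
Propagation delays (d/s per hop): 28.5, 1.7, 5.06667 ms; sum = 35.2667 ms.
End-to-end = 35.3 ms.

35.3 ms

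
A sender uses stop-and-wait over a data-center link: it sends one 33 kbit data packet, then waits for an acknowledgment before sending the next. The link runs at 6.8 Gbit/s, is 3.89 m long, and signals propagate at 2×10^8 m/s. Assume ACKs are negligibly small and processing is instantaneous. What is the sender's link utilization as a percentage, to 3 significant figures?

t_tx = L/R = 33000/6800000000 = 4.85294e-06 s.
t_prop = 3.89/200000000 = 1.945e-08 s; RTT = 3.89e-08 s.
Cycle = t_tx + RTT = 4.89184e-06 s.
Utilization = t_tx / cycle = 4.85294e-06/4.89184e-06 = 99.2 %.

99.2 %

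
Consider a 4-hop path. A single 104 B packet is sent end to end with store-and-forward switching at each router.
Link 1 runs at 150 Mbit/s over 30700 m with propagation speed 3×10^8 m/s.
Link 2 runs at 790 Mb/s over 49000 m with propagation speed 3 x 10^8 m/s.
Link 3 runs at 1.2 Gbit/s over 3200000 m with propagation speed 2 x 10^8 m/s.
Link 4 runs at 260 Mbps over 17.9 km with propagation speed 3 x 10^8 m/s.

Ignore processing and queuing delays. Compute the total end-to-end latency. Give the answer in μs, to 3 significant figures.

L = 104 × 8 = 832 bits.
Transmission delays (L/R per hop): 5.54667, 1.05316, 0.693333, 3.2 μs; sum = 10.4932 μs.
Propagation delays (d/s per hop): 102.333, 163.333, 16000, 59.6667 μs; sum = 16325.3 μs.
End-to-end = 16300 μs.

16300 μs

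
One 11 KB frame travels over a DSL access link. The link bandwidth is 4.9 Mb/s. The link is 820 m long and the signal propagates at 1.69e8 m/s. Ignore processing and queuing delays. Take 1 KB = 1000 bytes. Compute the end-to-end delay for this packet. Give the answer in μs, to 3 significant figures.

L = 88000 bits.
Transmission delay = L/R = 88000 / 4900000 = 17959.2 μs.
Propagation delay = d/s = 820 m / 169000000 m/s = 4.85207 μs.
Total = 18000 μs.

18000 μs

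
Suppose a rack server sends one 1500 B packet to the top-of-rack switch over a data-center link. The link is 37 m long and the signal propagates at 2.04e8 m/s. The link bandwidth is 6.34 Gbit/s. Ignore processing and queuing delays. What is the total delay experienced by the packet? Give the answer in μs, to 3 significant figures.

L = 1500 × 8 = 12000 bits.
Transmission delay = L/R = 12000 / 6340000000 = 1.89274 μs.
Propagation delay = d/s = 37 m / 204000000 m/s = 0.181373 μs.
Total = 2.07 μs.

2.07 μs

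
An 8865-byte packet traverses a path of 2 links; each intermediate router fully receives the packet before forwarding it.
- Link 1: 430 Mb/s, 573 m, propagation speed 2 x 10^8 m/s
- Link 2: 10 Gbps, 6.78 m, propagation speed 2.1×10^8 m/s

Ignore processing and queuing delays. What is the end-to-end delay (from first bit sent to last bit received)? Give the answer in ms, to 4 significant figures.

0.1749 ms

L = 8865 × 8 = 70920 bits.
Transmission delays (L/R per hop): 0.16493, 0.007092 ms; sum = 0.172022 ms.
Propagation delays (d/s per hop): 0.002865, 3.22857e-05 ms; sum = 0.00289729 ms.
End-to-end = 0.1749 ms.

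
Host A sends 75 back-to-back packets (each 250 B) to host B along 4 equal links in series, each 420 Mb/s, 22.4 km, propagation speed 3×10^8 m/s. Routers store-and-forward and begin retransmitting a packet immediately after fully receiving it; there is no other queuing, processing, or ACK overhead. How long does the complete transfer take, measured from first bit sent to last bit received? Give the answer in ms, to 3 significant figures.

Per-hop transmission t_tx = L/R = 2000/420000000 = 0.0047619 ms.
Per-hop propagation t_prop = 22400/300000000 = 0.0746667 ms.
Pipeline fill: first packet needs 4·t_tx to clear all hops; remaining 74 packets each add one t_tx.
Total = (4+75-1)·t_tx + 4·t_prop = 78·0.0047619 + 4·0.0746667 = 0.670 ms.

0.670 ms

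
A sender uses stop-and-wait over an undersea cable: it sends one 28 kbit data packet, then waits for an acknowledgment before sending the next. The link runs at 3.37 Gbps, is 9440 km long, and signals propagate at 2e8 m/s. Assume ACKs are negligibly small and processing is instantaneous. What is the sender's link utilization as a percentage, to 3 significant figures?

t_tx = L/R = 28000/3370000000 = 8.30861e-06 s.
t_prop = 9440000/200000000 = 0.0472 s; RTT = 0.0944 s.
Cycle = t_tx + RTT = 0.0944083 s.
Utilization = t_tx / cycle = 8.30861e-06/0.0944083 = 0.00880 %.

0.00880 %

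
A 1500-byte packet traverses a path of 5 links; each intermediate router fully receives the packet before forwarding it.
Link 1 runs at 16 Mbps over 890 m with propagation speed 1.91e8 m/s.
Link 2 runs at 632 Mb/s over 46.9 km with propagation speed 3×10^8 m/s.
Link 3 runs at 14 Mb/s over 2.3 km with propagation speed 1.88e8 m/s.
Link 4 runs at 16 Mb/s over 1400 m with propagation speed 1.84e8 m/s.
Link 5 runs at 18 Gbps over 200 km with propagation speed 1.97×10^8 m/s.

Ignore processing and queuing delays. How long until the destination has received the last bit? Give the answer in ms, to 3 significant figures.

L = 1500 × 8 = 12000 bits.
Transmission delays (L/R per hop): 0.75, 0.0189873, 0.857143, 0.75, 0.000666667 ms; sum = 2.3768 ms.
Propagation delays (d/s per hop): 0.00465969, 0.156333, 0.012234, 0.0076087, 1.01523 ms; sum = 1.19606 ms.
End-to-end = 3.57 ms.

3.57 ms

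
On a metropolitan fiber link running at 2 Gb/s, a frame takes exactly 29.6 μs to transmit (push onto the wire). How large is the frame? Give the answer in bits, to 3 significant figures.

L = R × t_tx = 2000000000 b/s × 2.96e-05 s = 59200 bits.

59200 bits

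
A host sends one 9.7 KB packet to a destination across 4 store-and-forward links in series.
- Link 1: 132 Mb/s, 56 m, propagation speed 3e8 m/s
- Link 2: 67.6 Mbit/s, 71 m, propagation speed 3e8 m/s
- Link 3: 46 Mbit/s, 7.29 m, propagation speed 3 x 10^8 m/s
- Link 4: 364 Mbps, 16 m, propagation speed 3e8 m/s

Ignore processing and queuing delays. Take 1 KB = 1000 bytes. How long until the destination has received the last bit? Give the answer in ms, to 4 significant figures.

3.636 ms

L = 77600 bits.
Transmission delays (L/R per hop): 0.587879, 1.14793, 1.68696, 0.213187 ms; sum = 3.63595 ms.
Propagation delays (d/s per hop): 0.000186667, 0.000236667, 2.43e-05, 5.33333e-05 ms; sum = 0.000500967 ms.
End-to-end = 3.636 ms.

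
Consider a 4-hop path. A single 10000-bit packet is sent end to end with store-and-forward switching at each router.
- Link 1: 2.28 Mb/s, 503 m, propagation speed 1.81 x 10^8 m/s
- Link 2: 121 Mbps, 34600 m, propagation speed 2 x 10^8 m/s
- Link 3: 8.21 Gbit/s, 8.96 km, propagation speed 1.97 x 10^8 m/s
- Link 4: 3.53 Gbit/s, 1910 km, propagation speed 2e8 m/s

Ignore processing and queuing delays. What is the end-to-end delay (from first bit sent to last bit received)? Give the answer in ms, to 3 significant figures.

14.2 ms

Transmission delays (L/R per hop): 4.38596, 0.0826446, 0.00121803, 0.00283286 ms; sum = 4.47266 ms.
Propagation delays (d/s per hop): 0.00277901, 0.173, 0.0454822, 9.55 ms; sum = 9.77126 ms.
End-to-end = 14.2 ms.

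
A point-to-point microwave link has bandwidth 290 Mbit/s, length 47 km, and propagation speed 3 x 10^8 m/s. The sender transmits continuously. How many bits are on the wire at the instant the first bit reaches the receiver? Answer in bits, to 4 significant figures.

Propagation delay = 47000 / 300000000 = 0.000156667 s.
BDP = R × t_prop = 290000000 × 0.000156667 = 45433.3 bits.

45430 bits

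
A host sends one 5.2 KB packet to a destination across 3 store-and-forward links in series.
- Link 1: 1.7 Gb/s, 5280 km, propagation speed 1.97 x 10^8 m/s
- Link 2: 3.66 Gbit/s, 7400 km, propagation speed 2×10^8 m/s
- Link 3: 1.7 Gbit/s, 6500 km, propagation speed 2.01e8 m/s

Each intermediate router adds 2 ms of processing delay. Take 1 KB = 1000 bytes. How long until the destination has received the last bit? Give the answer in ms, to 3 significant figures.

L = 41600 bits.
Transmission delays (L/R per hop): 0.0244706, 0.0113661, 0.0244706 ms; sum = 0.0603073 ms.
Propagation delays (d/s per hop): 26.802, 37, 32.3383 ms; sum = 96.1403 ms.
Processing at 2 router(s): 2 × 2 ms = 4 ms.
End-to-end = 100 ms.

100 ms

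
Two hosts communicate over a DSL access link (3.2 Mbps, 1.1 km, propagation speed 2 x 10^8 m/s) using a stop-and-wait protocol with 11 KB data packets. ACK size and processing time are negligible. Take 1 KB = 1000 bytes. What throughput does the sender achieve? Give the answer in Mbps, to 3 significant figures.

3.20 Mbps

t_tx = L/R = 88000/3200000 = 0.0275 s.
t_prop = 1100/200000000 = 5.5e-06 s; RTT = 1.1e-05 s.
Cycle = t_tx + RTT = 0.027511 s.
Throughput = L / cycle = 88000 / 0.027511 = 3.20 Mbps.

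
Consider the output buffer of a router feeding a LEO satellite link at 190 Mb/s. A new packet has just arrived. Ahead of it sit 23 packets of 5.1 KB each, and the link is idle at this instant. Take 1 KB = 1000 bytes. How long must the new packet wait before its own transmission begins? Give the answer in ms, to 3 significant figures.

4.94 ms

Each queued packet: L/R = 40800/190000000 = 0.214737 ms.
23 queued → 4.93895 ms.
Queuing delay = 4.94 ms.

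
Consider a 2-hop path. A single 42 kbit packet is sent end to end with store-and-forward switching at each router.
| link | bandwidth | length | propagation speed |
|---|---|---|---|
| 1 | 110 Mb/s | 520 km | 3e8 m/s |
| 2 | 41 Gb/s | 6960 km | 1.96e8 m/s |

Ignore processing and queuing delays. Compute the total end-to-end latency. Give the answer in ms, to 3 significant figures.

L = 42000 bits.
Transmission delays (L/R per hop): 0.381818, 0.00102439 ms; sum = 0.382843 ms.
Propagation delays (d/s per hop): 1.73333, 35.5102 ms; sum = 37.2435 ms.
End-to-end = 37.6 ms.

37.6 ms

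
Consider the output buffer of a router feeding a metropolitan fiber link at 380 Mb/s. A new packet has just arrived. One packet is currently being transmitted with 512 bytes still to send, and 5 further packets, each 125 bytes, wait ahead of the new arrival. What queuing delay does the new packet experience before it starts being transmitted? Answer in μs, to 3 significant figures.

23.9 μs

Each queued packet: L/R = 1000/380000000 = 2.63158 μs.
5 queued → 13.1579 μs.
Plus remaining 4096 bits of current packet: 10.7789 μs.
Queuing delay = 23.9 μs.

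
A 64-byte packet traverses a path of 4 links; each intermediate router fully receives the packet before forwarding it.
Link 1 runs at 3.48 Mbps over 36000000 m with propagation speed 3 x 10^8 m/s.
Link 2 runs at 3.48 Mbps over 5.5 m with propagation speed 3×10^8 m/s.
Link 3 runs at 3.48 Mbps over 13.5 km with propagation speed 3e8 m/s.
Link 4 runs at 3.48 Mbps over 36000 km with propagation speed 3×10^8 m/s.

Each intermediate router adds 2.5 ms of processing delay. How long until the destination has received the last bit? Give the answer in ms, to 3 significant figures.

L = 64 × 8 = 512 bits.
Transmission delay per hop = L/R = 512/3480000 = 0.147126 ms; 4 hops → 0.588506 ms.
Propagation delays (d/s per hop): 120, 1.83333e-05, 0.045, 120 ms; sum = 240.045 ms.
Processing at 3 router(s): 3 × 2.5 ms = 7.5 ms.
End-to-end = 248 ms.

248 ms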